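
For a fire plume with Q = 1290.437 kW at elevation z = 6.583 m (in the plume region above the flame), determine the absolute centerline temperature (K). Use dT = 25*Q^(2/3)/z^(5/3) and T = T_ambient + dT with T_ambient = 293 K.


Q^(2/3) = 118.53
z^(5/3) = 23.123
dT = 25 * 118.53 / 23.123 = 128.15 K
T = 293 + 128.15 = 421.15 K

421.15 K


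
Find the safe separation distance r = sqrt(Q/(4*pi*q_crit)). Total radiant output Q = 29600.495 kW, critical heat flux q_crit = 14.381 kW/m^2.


4*pi*q_crit = 180.72
Q/(4*pi*q_crit) = 163.79
r = sqrt(163.79) = 12.798 m

12.798 m


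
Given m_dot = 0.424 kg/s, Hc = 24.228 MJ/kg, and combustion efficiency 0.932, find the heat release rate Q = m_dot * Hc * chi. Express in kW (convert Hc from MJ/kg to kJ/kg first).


Hc = 24.228 MJ/kg = 24.228 * 1000 kJ/kg = 24228 kJ/kg
Q = 0.424 kg/s * 24228 kJ/kg * 0.932 = 9574.1 kW

9574.1 kW


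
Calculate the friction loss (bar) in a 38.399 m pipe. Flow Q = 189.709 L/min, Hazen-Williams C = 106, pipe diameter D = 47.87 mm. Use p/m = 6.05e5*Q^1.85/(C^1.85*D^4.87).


Q^1.85 = 16386
C^1.85 = 5582.3
D^4.87 = 1.5202e+08
p/m = 0.011681 bar/m
p_total = 0.011681 * 38.399 = 0.44855 bar

0.44855 bar


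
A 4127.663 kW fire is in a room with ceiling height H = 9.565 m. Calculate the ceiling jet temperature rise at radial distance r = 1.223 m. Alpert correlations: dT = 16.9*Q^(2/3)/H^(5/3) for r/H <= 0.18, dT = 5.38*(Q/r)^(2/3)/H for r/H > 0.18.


r/H = 1.223 / 9.565 = 0.12786
r/H <= 0.18, so dT = 16.9*Q^(2/3)/H^(5/3)
Q^(2/3) = 257.32
H^(5/3) = 43.100
dT = 16.9 * 257.32 / 43.100 = 100.90 K

100.90 K


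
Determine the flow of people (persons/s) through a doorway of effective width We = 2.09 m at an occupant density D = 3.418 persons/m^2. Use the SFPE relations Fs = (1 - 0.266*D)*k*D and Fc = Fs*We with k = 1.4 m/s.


1 - 0.266*D = 1 - 0.266*3.418 = 0.090812
Fs = 0.090812 * 1.4 * 3.418 = 0.43455 persons/(s*m)
Fc = 0.43455 * 2.09 = 0.90822 persons/s

0.90822 persons/s


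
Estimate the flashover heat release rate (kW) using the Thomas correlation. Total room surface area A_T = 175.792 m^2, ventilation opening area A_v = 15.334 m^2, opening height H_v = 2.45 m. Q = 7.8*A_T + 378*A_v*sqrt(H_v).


7.8*A_T = 1371.2
sqrt(H_v) = 1.5652
378*A_v*sqrt(H_v) = 9072.6
Q = 1371.2 + 9072.6 = 10444 kW

10444 kW


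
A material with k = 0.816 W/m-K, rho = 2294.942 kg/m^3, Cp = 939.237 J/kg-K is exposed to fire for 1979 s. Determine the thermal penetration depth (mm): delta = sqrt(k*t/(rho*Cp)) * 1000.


alpha = 0.816 / (2294.942 * 939.237) = 3.7857e-07 m^2/s
alpha * t = 0.00074918
delta = sqrt(0.00074918) * 1000 = 27.371 mm

27.371 mm


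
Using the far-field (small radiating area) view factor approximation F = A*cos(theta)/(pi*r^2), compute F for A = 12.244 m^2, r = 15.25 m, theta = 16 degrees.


cos(16 deg) = 0.96126
pi*r^2 = 730.62
F = 12.244 * 0.96126 / 730.62 = 0.016109

0.016109


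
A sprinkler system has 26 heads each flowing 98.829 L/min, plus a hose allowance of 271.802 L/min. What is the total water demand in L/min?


Sprinkler demand = 26 * 98.829 = 2569.554 L/min
Total = 2569.554 + 271.802 = 2841.356 L/min

2841.356 L/min


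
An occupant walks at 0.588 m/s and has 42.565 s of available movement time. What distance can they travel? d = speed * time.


d = 0.588 * 42.565 = 25.028 m

25.028 m


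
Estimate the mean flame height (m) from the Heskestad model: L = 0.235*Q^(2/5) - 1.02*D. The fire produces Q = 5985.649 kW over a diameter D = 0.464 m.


Q^(2/5) = 32.422
0.235 * Q^(2/5) = 7.6193
1.02 * D = 0.47328
L = 7.1460 m

7.1460 m


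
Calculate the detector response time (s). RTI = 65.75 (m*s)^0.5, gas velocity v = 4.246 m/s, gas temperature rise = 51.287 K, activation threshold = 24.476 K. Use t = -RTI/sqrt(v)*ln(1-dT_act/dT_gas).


dT_act/dT_gas = 0.47724
ln(1 - 0.47724) = -0.64863
t = -65.75 / sqrt(4.246) * -0.64863 = 20.697 s

20.697 s


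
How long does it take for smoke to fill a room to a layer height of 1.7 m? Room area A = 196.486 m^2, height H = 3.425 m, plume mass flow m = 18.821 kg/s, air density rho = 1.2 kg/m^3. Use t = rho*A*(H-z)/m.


H - z = 1.725 m
t = 1.2 * 196.486 * 1.725 / 18.821 = 21.610 s

21.610 s


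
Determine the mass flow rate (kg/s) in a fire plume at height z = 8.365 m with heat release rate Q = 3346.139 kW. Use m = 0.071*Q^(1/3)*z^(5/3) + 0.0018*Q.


Q^(1/3) = 14.957
z^(5/3) = 34.470
First term = 0.071 * 14.957 * 34.470 = 36.606
Second term = 0.0018 * 3346.139 = 6.0231
m = 42.629 kg/s

42.629 kg/s


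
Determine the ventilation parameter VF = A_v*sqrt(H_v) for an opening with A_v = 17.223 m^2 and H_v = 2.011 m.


sqrt(H_v) = 1.4181
VF = 17.223 * 1.4181 = 24.424 m^(5/2)

24.424 m^(5/2)


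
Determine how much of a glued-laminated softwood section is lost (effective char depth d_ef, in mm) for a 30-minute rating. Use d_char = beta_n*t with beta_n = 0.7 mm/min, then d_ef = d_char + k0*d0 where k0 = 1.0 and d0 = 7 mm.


d_char = 0.7 * 30 = 21 mm
d_ef = 21 + 1.0*7 = 28 mm

28 mm


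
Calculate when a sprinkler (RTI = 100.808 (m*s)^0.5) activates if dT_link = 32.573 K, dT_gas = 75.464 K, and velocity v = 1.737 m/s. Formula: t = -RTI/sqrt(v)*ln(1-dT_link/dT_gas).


dT_link/dT_gas = 0.43164
ln(1 - 0.43164) = -0.56499
t = -100.808 / sqrt(1.737) * -0.56499 = 43.215 s

43.215 s


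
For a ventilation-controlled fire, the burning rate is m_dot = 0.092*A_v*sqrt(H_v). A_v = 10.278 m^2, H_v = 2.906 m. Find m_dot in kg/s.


sqrt(H_v) = 1.7047
m_dot = 0.092 * 10.278 * 1.7047 = 1.6119 kg/s

1.6119 kg/s


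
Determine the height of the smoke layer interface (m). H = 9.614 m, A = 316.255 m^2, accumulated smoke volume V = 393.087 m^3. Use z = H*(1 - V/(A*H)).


V/(A*H) = 0.12928
1 - 0.12928 = 0.87072
z = 9.614 * 0.87072 = 8.3711 m

8.3711 m


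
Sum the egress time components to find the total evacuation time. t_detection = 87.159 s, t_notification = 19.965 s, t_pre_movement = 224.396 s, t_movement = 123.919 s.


Total = 87.159 + 19.965 + 224.396 + 123.919 = 455.439 s

455.439 s


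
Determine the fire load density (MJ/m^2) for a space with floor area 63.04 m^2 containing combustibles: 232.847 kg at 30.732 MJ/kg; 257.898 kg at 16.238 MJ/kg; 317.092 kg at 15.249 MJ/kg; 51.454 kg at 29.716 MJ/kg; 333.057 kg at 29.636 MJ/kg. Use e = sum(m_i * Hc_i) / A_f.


Total energy = 232.847*30.732 + 257.898*16.238 + 317.092*15.249 + 51.454*29.716 + 333.057*29.636
= 7155.854 + 4187.748 + 4835.336 + 1529.007 + 9870.477
= 27578.42 MJ
e = 27578.42 / 63.04 = 437.47 MJ/m^2

437.47 MJ/m^2


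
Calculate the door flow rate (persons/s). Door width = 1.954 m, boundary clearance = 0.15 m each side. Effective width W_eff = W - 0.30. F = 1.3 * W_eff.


W_eff = 1.954 - 0.30 = 1.654 m
F = 1.3 * 1.654 = 2.1502 persons/s

2.1502 persons/s


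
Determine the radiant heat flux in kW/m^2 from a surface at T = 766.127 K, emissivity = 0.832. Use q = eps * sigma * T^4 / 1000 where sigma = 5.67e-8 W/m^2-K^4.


T^4 = 3.4451e+11
q = 0.832 * 5.67e-8 * 3.4451e+11 / 1000 = 16.252 kW/m^2

16.252 kW/m^2


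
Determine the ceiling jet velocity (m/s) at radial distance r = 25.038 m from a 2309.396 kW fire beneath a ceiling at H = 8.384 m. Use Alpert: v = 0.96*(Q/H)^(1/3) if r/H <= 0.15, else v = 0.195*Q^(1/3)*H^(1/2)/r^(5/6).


r/H = 25.038 / 8.384 = 2.9864
r/H > 0.15, so v = 0.195*Q^(1/3)*H^(1/2)/r^(5/6)
Q^(1/3) = 13.218
H^(1/2) = 2.8955
r^(5/6) = 14.639
v = 0.195 * 13.218 * 2.8955 / 14.639 = 0.50983 m/s

0.50983 m/s


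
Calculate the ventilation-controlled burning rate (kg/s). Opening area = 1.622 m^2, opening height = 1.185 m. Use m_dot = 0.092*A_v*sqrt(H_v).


sqrt(H_v) = 1.0886
m_dot = 0.092 * 1.622 * 1.0886 = 0.16244 kg/s

0.16244 kg/s


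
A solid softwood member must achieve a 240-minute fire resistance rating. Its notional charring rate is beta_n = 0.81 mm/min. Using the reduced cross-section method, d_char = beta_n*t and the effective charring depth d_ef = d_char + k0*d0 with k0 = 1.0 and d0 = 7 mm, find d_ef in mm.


d_char = 0.81 * 240 = 194.4 mm
d_ef = 194.4 + 1.0*7 = 201.4 mm

201.4 mm


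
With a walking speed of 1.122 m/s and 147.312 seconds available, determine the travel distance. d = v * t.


d = 1.122 * 147.312 = 165.28 m

165.28 m


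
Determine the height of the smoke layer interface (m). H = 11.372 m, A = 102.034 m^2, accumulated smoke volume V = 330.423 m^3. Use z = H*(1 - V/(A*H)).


V/(A*H) = 0.28477
1 - 0.28477 = 0.71523
z = 11.372 * 0.71523 = 8.1336 m

8.1336 m


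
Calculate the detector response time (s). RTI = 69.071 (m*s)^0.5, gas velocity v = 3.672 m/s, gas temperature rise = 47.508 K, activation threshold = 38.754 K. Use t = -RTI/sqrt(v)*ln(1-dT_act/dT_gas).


dT_act/dT_gas = 0.81574
ln(1 - 0.81574) = -1.6914
t = -69.071 / sqrt(3.672) * -1.6914 = 60.966 s

60.966 s


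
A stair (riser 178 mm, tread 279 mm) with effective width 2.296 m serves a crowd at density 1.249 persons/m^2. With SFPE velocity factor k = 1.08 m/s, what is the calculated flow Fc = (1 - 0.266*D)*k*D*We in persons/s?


1 - 0.266*D = 1 - 0.266*1.249 = 0.66777
Fs = 0.66777 * 1.08 * 1.249 = 0.90076 persons/(s*m)
Fc = 0.90076 * 2.296 = 2.0682 persons/s

2.0682 persons/s


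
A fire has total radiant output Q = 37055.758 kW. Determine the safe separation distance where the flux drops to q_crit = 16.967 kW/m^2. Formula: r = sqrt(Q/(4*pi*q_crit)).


4*pi*q_crit = 213.21
Q/(4*pi*q_crit) = 173.80
r = sqrt(173.80) = 13.183 m

13.183 m


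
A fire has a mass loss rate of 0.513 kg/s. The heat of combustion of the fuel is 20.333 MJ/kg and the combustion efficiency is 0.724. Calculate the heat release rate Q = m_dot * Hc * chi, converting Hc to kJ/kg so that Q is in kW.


Hc = 20.333 MJ/kg = 20.333 * 1000 kJ/kg = 20333 kJ/kg
Q = 0.513 kg/s * 20333 kJ/kg * 0.724 = 7551.9 kW

7551.9 kW


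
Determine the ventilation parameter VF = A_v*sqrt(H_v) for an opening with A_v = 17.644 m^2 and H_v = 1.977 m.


sqrt(H_v) = 1.4061
VF = 17.644 * 1.4061 = 24.808 m^(5/2)

24.808 m^(5/2)


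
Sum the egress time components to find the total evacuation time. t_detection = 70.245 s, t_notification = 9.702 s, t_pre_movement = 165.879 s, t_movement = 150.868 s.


Total = 70.245 + 9.702 + 165.879 + 150.868 = 396.694 s

396.694 s


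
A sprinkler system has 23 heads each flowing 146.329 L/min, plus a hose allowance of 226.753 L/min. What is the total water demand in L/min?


Sprinkler demand = 23 * 146.329 = 3365.567 L/min
Total = 3365.567 + 226.753 = 3592.32 L/min

3592.32 L/min


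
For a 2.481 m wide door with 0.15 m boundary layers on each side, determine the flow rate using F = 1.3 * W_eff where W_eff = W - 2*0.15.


W_eff = 2.481 - 0.30 = 2.181 m
F = 1.3 * 2.181 = 2.8353 persons/s

2.8353 persons/s


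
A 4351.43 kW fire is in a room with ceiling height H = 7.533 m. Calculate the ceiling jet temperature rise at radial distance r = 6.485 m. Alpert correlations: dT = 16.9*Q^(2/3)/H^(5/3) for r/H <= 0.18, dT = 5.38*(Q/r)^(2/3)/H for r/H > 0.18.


r/H = 6.485 / 7.533 = 0.86088
r/H > 0.18, so dT = 5.38*(Q/r)^(2/3)/H
Q/r = 671.00
(Q/r)^(2/3) = 76.645
dT = 5.38 * 76.645 / 7.533 = 54.739 K

54.739 K


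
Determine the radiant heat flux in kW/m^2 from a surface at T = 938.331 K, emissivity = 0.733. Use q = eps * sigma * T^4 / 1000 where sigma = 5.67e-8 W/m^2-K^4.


T^4 = 7.7522e+11
q = 0.733 * 5.67e-8 * 7.7522e+11 / 1000 = 32.219 kW/m^2

32.219 kW/m^2


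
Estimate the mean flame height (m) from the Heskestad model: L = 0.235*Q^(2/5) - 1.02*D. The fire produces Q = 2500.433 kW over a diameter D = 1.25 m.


Q^(2/5) = 22.867
0.235 * Q^(2/5) = 5.3737
1.02 * D = 1.275
L = 4.0987 m

4.0987 m


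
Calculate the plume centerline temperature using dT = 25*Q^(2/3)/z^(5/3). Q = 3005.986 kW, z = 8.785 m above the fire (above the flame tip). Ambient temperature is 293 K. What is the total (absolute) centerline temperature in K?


Q^(2/3) = 208.28
z^(5/3) = 37.403
dT = 25 * 208.28 / 37.403 = 139.22 K
T = 293 + 139.22 = 432.22 K

432.22 K


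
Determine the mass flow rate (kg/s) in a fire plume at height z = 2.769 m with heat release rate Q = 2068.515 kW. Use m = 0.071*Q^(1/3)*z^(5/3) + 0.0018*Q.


Q^(1/3) = 12.741
z^(5/3) = 5.4602
First term = 0.071 * 12.741 * 5.4602 = 4.9395
Second term = 0.0018 * 2068.515 = 3.7233
m = 8.6628 kg/s

8.6628 kg/s


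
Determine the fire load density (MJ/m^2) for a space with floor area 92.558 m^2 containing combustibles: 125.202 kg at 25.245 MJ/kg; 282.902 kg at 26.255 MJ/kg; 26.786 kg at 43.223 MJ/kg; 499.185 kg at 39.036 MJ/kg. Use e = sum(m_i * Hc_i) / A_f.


Total energy = 125.202*25.245 + 282.902*26.255 + 26.786*43.223 + 499.185*39.036
= 3160.724 + 7427.592 + 1157.771 + 19486.19
= 31232.27 MJ
e = 31232.27 / 92.558 = 337.43 MJ/m^2

337.43 MJ/m^2


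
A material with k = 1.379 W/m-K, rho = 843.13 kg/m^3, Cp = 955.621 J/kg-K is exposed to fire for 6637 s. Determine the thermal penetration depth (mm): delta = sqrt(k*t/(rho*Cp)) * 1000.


alpha = 1.379 / (843.13 * 955.621) = 1.7115e-06 m^2/s
alpha * t = 0.011359
delta = sqrt(0.011359) * 1000 = 106.58 mm

106.58 mm


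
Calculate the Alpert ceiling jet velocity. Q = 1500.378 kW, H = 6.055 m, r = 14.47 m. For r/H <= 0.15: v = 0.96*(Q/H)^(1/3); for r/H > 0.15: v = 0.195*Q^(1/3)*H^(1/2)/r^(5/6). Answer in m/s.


r/H = 14.47 / 6.055 = 2.3898
r/H > 0.15, so v = 0.195*Q^(1/3)*H^(1/2)/r^(5/6)
Q^(1/3) = 11.448
H^(1/2) = 2.4607
r^(5/6) = 9.2695
v = 0.195 * 11.448 * 2.4607 / 9.2695 = 0.59261 m/s

0.59261 m/s


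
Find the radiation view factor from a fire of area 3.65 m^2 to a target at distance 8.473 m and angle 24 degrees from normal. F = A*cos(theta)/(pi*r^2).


cos(24 deg) = 0.91355
pi*r^2 = 225.54
F = 3.65 * 0.91355 / 225.54 = 0.014784

0.014784


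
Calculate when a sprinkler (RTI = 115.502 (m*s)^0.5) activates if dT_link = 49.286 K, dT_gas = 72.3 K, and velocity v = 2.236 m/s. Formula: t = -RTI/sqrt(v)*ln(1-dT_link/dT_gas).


dT_link/dT_gas = 0.68169
ln(1 - 0.68169) = -1.1447
t = -115.502 / sqrt(2.236) * -1.1447 = 88.421 s

88.421 s


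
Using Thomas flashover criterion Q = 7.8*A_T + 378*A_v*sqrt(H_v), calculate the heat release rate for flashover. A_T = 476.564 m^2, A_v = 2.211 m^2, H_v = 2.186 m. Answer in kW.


7.8*A_T = 3717.2
sqrt(H_v) = 1.4785
378*A_v*sqrt(H_v) = 1235.7
Q = 3717.2 + 1235.7 = 4952.9 kW

4952.9 kW


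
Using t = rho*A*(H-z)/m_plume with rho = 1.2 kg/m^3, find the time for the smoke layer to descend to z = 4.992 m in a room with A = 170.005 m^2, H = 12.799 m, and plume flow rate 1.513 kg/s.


H - z = 7.807 m
t = 1.2 * 170.005 * 7.807 / 1.513 = 1052.7 s

1052.7 s


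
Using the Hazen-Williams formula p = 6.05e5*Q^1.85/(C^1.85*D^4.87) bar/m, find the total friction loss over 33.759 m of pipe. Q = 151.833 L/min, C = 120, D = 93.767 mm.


Q^1.85 = 10852
C^1.85 = 7022.4
D^4.87 = 4.0168e+09
p/m = 0.00023276 bar/m
p_total = 0.00023276 * 33.759 = 0.0078578 bar

0.0078578 bar


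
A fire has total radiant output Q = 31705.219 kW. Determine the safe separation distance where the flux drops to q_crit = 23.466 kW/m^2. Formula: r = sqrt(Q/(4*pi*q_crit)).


4*pi*q_crit = 294.88
Q/(4*pi*q_crit) = 107.52
r = sqrt(107.52) = 10.369 m

10.369 m


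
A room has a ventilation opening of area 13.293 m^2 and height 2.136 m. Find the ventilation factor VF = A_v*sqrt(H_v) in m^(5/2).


sqrt(H_v) = 1.4615
VF = 13.293 * 1.4615 = 19.428 m^(5/2)

19.428 m^(5/2)


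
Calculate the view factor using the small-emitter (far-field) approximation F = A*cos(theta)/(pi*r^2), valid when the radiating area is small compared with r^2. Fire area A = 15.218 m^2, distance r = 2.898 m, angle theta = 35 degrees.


cos(35 deg) = 0.81915
pi*r^2 = 26.384
F = 15.218 * 0.81915 / 26.384 = 0.47247

0.47247


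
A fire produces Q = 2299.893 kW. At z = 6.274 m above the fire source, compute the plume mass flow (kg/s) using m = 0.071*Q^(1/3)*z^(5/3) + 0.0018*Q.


Q^(1/3) = 13.200
z^(5/3) = 21.342
First term = 0.071 * 13.200 * 21.342 = 20.002
Second term = 0.0018 * 2299.893 = 4.1398
m = 24.142 kg/s

24.142 kg/s


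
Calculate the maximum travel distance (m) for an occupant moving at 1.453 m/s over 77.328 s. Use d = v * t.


d = 1.453 * 77.328 = 112.36 m

112.36 m


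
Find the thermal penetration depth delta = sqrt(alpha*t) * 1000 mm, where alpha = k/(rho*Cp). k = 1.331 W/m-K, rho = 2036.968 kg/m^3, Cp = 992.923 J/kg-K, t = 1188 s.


alpha = 1.331 / (2036.968 * 992.923) = 6.5808e-07 m^2/s
alpha * t = 0.00078180
delta = sqrt(0.00078180) * 1000 = 27.961 mm

27.961 mm


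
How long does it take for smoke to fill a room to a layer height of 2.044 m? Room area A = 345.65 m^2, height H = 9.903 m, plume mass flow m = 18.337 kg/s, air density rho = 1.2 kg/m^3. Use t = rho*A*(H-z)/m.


H - z = 7.859 m
t = 1.2 * 345.65 * 7.859 / 18.337 = 177.77 s

177.77 s


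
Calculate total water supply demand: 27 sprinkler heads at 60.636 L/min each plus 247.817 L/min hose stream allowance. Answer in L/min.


Sprinkler demand = 27 * 60.636 = 1637.172 L/min
Total = 1637.172 + 247.817 = 1884.989 L/min

1884.989 L/min


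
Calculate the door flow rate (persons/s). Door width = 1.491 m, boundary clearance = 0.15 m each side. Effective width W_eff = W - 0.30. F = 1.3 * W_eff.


W_eff = 1.491 - 0.30 = 1.191 m
F = 1.3 * 1.191 = 1.5483 persons/s

1.5483 persons/s


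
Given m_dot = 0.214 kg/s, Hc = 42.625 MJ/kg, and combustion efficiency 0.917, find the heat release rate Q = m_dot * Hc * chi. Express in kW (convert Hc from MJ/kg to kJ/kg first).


Hc = 42.625 MJ/kg = 42.625 * 1000 kJ/kg = 42625 kJ/kg
Q = 0.214 kg/s * 42625 kJ/kg * 0.917 = 8364.6 kW

8364.6 kW


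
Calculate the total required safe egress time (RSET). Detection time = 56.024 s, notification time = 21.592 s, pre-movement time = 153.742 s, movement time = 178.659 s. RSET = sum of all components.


Total = 56.024 + 21.592 + 153.742 + 178.659 = 410.017 s

410.017 s


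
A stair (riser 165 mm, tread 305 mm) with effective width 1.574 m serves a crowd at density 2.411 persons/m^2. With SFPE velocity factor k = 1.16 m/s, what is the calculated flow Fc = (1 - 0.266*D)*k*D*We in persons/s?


1 - 0.266*D = 1 - 0.266*2.411 = 0.35867
Fs = 0.35867 * 1.16 * 2.411 = 1.0031 persons/(s*m)
Fc = 1.0031 * 1.574 = 1.5789 persons/s

1.5789 persons/s


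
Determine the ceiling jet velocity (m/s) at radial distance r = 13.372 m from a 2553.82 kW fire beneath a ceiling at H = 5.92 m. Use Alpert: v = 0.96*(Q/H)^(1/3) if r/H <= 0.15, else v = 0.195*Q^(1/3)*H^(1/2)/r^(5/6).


r/H = 13.372 / 5.92 = 2.2588
r/H > 0.15, so v = 0.195*Q^(1/3)*H^(1/2)/r^(5/6)
Q^(1/3) = 13.669
H^(1/2) = 2.4331
r^(5/6) = 8.6795
v = 0.195 * 13.669 * 2.4331 / 8.6795 = 0.74719 m/s

0.74719 m/s


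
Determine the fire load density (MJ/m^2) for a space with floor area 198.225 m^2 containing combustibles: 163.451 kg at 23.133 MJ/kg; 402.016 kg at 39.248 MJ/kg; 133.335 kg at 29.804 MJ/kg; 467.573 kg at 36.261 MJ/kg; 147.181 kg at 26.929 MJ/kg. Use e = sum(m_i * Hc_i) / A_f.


Total energy = 163.451*23.133 + 402.016*39.248 + 133.335*29.804 + 467.573*36.261 + 147.181*26.929
= 3781.112 + 15778.32 + 3973.916 + 16954.66 + 3963.437
= 44451.45 MJ
e = 44451.45 / 198.225 = 224.25 MJ/m^2

224.25 MJ/m^2


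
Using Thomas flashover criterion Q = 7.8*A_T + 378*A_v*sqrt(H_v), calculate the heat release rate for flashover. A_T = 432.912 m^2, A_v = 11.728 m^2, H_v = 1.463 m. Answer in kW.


7.8*A_T = 3376.7
sqrt(H_v) = 1.2095
378*A_v*sqrt(H_v) = 5362.1
Q = 3376.7 + 5362.1 = 8738.9 kW

8738.9 kW


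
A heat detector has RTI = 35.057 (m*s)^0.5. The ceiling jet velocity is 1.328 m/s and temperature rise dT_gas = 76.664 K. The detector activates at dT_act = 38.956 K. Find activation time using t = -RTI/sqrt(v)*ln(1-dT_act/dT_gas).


dT_act/dT_gas = 0.50814
ln(1 - 0.50814) = -0.70956
t = -35.057 / sqrt(1.328) * -0.70956 = 21.586 s

21.586 s


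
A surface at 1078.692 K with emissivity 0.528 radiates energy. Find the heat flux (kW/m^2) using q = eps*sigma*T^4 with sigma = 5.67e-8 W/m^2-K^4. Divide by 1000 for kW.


T^4 = 1.3539e+12
q = 0.528 * 5.67e-8 * 1.3539e+12 / 1000 = 40.533 kW/m^2

40.533 kW/m^2


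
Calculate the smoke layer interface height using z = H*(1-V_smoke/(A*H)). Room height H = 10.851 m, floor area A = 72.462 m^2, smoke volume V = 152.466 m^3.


V/(A*H) = 0.19391
1 - 0.19391 = 0.80609
z = 10.851 * 0.80609 = 8.7469 m

8.7469 m


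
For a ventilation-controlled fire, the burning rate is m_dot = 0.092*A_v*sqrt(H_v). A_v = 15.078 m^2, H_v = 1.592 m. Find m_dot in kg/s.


sqrt(H_v) = 1.2617
m_dot = 0.092 * 15.078 * 1.2617 = 1.7503 kg/s

1.7503 kg/s


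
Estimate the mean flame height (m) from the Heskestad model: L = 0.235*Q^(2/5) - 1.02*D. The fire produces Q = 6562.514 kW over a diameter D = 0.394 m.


Q^(2/5) = 33.638
0.235 * Q^(2/5) = 7.9049
1.02 * D = 0.40188
L = 7.5030 m

7.5030 m


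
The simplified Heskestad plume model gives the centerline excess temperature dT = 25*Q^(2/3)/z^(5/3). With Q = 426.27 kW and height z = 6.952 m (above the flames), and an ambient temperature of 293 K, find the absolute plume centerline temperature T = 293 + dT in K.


Q^(2/3) = 56.640
z^(5/3) = 25.323
dT = 25 * 56.640 / 25.323 = 55.917 K
T = 293 + 55.917 = 348.92 K

348.92 K


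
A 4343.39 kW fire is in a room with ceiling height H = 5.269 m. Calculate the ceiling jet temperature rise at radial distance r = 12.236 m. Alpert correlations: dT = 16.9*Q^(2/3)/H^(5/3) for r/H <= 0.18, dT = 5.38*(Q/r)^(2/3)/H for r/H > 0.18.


r/H = 12.236 / 5.269 = 2.3223
r/H > 0.18, so dT = 5.38*(Q/r)^(2/3)/H
Q/r = 354.97
(Q/r)^(2/3) = 50.133
dT = 5.38 * 50.133 / 5.269 = 51.189 K

51.189 K


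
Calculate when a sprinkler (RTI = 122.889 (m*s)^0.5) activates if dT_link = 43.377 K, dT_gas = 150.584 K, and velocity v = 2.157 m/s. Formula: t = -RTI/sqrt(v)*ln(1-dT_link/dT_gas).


dT_link/dT_gas = 0.28806
ln(1 - 0.28806) = -0.33976
t = -122.889 / sqrt(2.157) * -0.33976 = 28.429 s

28.429 s


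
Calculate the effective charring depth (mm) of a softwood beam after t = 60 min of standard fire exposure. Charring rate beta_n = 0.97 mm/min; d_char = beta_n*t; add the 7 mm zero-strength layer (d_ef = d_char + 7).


d_char = 0.97 * 60 = 58.2 mm
d_ef = 58.2 + 1.0*7 = 65.2 mm

65.2 mm


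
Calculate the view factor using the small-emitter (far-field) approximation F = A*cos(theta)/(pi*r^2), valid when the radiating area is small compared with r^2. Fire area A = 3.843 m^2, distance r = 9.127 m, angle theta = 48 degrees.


cos(48 deg) = 0.66913
pi*r^2 = 261.70
F = 3.843 * 0.66913 / 261.70 = 0.0098260

0.0098260


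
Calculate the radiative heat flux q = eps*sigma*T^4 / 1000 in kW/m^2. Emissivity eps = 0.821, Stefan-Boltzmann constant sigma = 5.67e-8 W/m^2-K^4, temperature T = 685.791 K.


T^4 = 2.2119e+11
q = 0.821 * 5.67e-8 * 2.2119e+11 / 1000 = 10.297 kW/m^2

10.297 kW/m^2


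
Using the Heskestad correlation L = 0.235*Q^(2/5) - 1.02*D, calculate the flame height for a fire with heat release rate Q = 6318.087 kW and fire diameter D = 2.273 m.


Q^(2/5) = 33.131
0.235 * Q^(2/5) = 7.7858
1.02 * D = 2.3185
L = 5.4673 m

5.4673 m


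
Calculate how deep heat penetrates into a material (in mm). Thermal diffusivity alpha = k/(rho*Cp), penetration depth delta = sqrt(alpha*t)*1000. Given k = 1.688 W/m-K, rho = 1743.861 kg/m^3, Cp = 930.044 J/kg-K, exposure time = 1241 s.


alpha = 1.688 / (1743.861 * 930.044) = 1.0408e-06 m^2/s
alpha * t = 0.0012916
delta = sqrt(0.0012916) * 1000 = 35.939 mm

35.939 mm


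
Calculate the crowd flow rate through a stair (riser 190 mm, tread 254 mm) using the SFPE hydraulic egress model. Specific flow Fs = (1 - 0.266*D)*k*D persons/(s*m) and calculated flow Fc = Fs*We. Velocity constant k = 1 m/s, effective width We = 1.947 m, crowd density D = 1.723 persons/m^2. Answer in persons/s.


1 - 0.266*D = 1 - 0.266*1.723 = 0.54168
Fs = 0.54168 * 1 * 1.723 = 0.93332 persons/(s*m)
Fc = 0.93332 * 1.947 = 1.8172 persons/s

1.8172 persons/s


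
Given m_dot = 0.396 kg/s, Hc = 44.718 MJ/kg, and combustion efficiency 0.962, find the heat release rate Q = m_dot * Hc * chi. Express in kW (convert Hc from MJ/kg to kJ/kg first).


Hc = 44.718 MJ/kg = 44.718 * 1000 kJ/kg = 44718 kJ/kg
Q = 0.396 kg/s * 44718 kJ/kg * 0.962 = 17035 kW

17035 kW


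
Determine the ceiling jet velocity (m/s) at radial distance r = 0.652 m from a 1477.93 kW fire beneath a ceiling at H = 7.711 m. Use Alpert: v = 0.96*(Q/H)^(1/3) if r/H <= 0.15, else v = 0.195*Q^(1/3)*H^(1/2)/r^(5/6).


r/H = 0.652 / 7.711 = 0.084555
r/H <= 0.15, so v = 0.96*(Q/H)^(1/3)
Q/H = 191.67
(Q/H)^(1/3) = 5.7656
v = 0.96 * 5.7656 = 5.5350 m/s

5.5350 m/s


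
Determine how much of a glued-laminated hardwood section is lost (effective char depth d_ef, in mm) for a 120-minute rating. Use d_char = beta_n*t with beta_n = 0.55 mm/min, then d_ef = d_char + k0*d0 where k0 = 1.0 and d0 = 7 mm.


d_char = 0.55 * 120 = 66 mm
d_ef = 66 + 1.0*7 = 73 mm

73 mm


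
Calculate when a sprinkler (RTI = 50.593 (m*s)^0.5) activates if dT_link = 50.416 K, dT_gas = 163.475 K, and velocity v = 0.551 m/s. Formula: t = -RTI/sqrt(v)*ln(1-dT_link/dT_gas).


dT_link/dT_gas = 0.30840
ln(1 - 0.30840) = -0.36875
t = -50.593 / sqrt(0.551) * -0.36875 = 25.133 s

25.133 s


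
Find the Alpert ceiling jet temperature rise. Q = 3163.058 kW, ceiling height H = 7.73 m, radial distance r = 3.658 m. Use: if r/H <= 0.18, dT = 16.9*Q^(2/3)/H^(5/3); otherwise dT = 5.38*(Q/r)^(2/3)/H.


r/H = 3.658 / 7.73 = 0.47322
r/H > 0.18, so dT = 5.38*(Q/r)^(2/3)/H
Q/r = 864.70
(Q/r)^(2/3) = 90.763
dT = 5.38 * 90.763 / 7.73 = 63.170 K

63.170 K


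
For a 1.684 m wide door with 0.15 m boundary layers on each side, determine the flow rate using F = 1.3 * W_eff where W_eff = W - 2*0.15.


W_eff = 1.684 - 0.30 = 1.384 m
F = 1.3 * 1.384 = 1.7992 persons/s

1.7992 persons/s


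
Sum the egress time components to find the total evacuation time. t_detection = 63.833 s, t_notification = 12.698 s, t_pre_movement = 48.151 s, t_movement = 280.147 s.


Total = 63.833 + 12.698 + 48.151 + 280.147 = 404.829 s

404.829 s


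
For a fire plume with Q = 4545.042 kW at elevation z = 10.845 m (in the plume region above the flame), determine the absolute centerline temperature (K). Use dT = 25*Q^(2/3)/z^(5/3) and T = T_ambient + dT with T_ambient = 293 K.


Q^(2/3) = 274.38
z^(5/3) = 53.135
dT = 25 * 274.38 / 53.135 = 129.10 K
T = 293 + 129.10 = 422.10 K

422.10 K


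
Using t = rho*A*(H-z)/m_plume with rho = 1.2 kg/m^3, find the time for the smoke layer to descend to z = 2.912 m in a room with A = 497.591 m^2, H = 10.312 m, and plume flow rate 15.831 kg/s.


H - z = 7.4 m
t = 1.2 * 497.591 * 7.4 / 15.831 = 279.11 s

279.11 s


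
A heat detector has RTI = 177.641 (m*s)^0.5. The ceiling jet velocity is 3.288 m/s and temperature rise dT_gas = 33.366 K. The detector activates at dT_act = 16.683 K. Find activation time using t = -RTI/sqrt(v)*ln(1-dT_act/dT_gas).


dT_act/dT_gas = 0.5
ln(1 - 0.5) = -0.69315
t = -177.641 / sqrt(3.288) * -0.69315 = 67.905 s

67.905 s


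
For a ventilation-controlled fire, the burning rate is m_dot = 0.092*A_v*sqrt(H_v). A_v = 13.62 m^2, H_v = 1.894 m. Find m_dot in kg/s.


sqrt(H_v) = 1.3762
m_dot = 0.092 * 13.62 * 1.3762 = 1.7245 kg/s

1.7245 kg/s


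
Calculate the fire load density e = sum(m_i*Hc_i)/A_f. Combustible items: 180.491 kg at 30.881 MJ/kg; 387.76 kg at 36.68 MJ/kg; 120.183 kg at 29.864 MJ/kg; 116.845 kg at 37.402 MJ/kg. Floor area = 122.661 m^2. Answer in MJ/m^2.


Total energy = 180.491*30.881 + 387.76*36.68 + 120.183*29.864 + 116.845*37.402
= 5573.743 + 14223.04 + 3589.145 + 4370.237
= 27756.16 MJ
e = 27756.16 / 122.661 = 226.28 MJ/m^2

226.28 MJ/m^2


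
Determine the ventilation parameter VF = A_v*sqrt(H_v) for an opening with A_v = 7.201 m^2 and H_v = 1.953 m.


sqrt(H_v) = 1.3975
VF = 7.201 * 1.3975 = 10.063 m^(5/2)

10.063 m^(5/2)


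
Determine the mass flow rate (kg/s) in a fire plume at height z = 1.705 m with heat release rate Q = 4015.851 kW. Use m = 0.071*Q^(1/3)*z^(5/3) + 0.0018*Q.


Q^(1/3) = 15.895
z^(5/3) = 2.4334
First term = 0.071 * 15.895 * 2.4334 = 2.7462
Second term = 0.0018 * 4015.851 = 7.2285
m = 9.9747 kg/s

9.9747 kg/s


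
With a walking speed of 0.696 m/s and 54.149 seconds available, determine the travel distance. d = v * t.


d = 0.696 * 54.149 = 37.688 m

37.688 m


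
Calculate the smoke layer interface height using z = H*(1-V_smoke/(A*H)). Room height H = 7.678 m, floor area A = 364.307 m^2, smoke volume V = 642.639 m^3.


V/(A*H) = 0.22975
1 - 0.22975 = 0.77025
z = 7.678 * 0.77025 = 5.9140 m

5.9140 m


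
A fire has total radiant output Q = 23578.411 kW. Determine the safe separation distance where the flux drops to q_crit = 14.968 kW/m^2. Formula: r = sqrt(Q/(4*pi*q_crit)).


4*pi*q_crit = 188.09
Q/(4*pi*q_crit) = 125.35
r = sqrt(125.35) = 11.196 m

11.196 m


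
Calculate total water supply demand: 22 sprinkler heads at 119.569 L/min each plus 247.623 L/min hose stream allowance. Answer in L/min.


Sprinkler demand = 22 * 119.569 = 2630.518 L/min
Total = 2630.518 + 247.623 = 2878.141 L/min

2878.141 L/min


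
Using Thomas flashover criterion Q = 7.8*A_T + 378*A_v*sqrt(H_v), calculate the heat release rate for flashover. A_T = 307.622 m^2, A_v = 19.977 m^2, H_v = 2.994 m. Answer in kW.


7.8*A_T = 2399.5
sqrt(H_v) = 1.7303
378*A_v*sqrt(H_v) = 13066
Q = 2399.5 + 13066 = 15466 kW

15466 kW


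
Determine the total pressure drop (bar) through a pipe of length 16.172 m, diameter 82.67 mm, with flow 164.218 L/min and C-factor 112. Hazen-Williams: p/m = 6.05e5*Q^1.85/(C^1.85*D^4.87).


Q^1.85 = 12547
C^1.85 = 6180.9
D^4.87 = 2.1751e+09
p/m = 0.00056461 bar/m
p_total = 0.00056461 * 16.172 = 0.0091308 bar

0.0091308 bar


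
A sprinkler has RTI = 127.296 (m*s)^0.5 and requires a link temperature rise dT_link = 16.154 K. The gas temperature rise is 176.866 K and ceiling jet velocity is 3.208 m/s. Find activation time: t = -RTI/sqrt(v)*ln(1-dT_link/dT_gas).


dT_link/dT_gas = 0.091335
ln(1 - 0.091335) = -0.095778
t = -127.296 / sqrt(3.208) * -0.095778 = 6.8072 s

6.8072 s


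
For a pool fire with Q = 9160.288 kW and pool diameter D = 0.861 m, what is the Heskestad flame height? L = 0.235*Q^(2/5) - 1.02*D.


Q^(2/5) = 38.438
0.235 * Q^(2/5) = 9.0330
1.02 * D = 0.87822
L = 8.1548 m

8.1548 m


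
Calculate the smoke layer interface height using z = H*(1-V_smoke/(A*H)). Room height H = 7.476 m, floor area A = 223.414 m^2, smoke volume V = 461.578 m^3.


V/(A*H) = 0.27635
1 - 0.27635 = 0.72365
z = 7.476 * 0.72365 = 5.4100 m

5.4100 m


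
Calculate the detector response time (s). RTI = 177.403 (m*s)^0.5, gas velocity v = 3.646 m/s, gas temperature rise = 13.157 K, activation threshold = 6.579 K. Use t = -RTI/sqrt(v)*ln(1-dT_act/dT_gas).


dT_act/dT_gas = 0.50004
ln(1 - 0.50004) = -0.69322
t = -177.403 / sqrt(3.646) * -0.69322 = 64.406 s

64.406 s


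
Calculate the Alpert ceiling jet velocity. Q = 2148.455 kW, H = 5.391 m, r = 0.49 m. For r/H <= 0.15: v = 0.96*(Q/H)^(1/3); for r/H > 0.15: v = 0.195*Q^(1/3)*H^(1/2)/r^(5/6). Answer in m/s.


r/H = 0.49 / 5.391 = 0.090892
r/H <= 0.15, so v = 0.96*(Q/H)^(1/3)
Q/H = 398.53
(Q/H)^(1/3) = 7.3590
v = 0.96 * 7.3590 = 7.0646 m/s

7.0646 m/s


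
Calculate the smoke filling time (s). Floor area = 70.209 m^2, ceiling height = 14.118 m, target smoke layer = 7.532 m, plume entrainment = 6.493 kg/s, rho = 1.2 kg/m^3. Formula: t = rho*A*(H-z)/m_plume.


H - z = 6.586 m
t = 1.2 * 70.209 * 6.586 / 6.493 = 85.458 s

85.458 s


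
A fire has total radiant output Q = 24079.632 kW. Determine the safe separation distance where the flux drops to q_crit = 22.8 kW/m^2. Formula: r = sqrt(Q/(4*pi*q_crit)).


4*pi*q_crit = 286.51
Q/(4*pi*q_crit) = 84.044
r = sqrt(84.044) = 9.1675 m

9.1675 m


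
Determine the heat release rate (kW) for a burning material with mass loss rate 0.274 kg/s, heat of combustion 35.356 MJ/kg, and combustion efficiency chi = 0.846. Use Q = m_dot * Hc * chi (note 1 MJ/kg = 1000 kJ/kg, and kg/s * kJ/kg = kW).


Hc = 35.356 MJ/kg = 35.356 * 1000 kJ/kg = 35356 kJ/kg
Q = 0.274 kg/s * 35356 kJ/kg * 0.846 = 8195.7 kW

8195.7 kW


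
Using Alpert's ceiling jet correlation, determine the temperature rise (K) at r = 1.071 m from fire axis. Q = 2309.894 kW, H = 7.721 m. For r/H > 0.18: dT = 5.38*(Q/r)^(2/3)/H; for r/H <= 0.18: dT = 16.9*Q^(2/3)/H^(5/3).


r/H = 1.071 / 7.721 = 0.13871
r/H <= 0.18, so dT = 16.9*Q^(2/3)/H^(5/3)
Q^(2/3) = 174.74
H^(5/3) = 30.162
dT = 16.9 * 174.74 / 30.162 = 97.910 K

97.910 K


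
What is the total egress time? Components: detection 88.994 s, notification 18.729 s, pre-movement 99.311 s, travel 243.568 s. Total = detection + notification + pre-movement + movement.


Total = 88.994 + 18.729 + 99.311 + 243.568 = 450.602 s

450.602 s


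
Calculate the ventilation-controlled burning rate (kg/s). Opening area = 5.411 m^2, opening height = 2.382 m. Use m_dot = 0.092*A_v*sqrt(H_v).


sqrt(H_v) = 1.5434
m_dot = 0.092 * 5.411 * 1.5434 = 0.76831 kg/s

0.76831 kg/s


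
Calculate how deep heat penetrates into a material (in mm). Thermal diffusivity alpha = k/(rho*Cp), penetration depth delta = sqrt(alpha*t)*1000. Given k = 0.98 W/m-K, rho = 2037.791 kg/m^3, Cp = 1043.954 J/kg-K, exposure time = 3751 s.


alpha = 0.98 / (2037.791 * 1043.954) = 4.6066e-07 m^2/s
alpha * t = 0.0017280
delta = sqrt(0.0017280) * 1000 = 41.569 mm

41.569 mm


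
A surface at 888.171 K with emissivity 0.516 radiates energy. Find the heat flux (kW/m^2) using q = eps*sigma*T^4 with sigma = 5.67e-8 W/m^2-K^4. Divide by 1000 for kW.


T^4 = 6.2228e+11
q = 0.516 * 5.67e-8 * 6.2228e+11 / 1000 = 18.206 kW/m^2

18.206 kW/m^2


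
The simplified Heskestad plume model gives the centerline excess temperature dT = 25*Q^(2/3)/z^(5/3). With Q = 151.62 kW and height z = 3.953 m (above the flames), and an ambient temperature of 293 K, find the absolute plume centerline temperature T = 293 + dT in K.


Q^(2/3) = 28.434
z^(5/3) = 9.8828
dT = 25 * 28.434 / 9.8828 = 71.928 K
T = 293 + 71.928 = 364.93 K

364.93 K


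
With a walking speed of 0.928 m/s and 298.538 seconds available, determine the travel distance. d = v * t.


d = 0.928 * 298.538 = 277.04 m

277.04 m


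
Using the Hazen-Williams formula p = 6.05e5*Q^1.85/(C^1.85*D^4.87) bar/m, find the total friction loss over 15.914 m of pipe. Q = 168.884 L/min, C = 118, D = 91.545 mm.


Q^1.85 = 13214
C^1.85 = 6807.4
D^4.87 = 3.5741e+09
p/m = 0.00032859 bar/m
p_total = 0.00032859 * 15.914 = 0.0052292 bar

0.0052292 bar


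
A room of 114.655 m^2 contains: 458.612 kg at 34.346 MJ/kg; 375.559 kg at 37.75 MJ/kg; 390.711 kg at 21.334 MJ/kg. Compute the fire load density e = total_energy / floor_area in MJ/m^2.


Total energy = 458.612*34.346 + 375.559*37.75 + 390.711*21.334
= 15751.49 + 14177.35 + 8335.428
= 38264.27 MJ
e = 38264.27 / 114.655 = 333.73 MJ/m^2

333.73 MJ/m^2


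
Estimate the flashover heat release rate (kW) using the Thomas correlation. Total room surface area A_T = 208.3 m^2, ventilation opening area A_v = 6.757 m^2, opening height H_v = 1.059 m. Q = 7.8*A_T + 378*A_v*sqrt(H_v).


7.8*A_T = 1624.74
sqrt(H_v) = 1.0291
378*A_v*sqrt(H_v) = 2628.4
Q = 1624.74 + 2628.4 = 4253.2 kW

4253.2 kW


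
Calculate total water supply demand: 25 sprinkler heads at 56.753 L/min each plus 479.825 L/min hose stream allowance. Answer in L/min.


Sprinkler demand = 25 * 56.753 = 1418.825 L/min
Total = 1418.825 + 479.825 = 1898.65 L/min

1898.65 L/min


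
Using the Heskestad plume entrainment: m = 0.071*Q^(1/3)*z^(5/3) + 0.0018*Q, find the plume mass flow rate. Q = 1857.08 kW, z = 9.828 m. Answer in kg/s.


Q^(1/3) = 12.292
z^(5/3) = 45.093
First term = 0.071 * 12.292 * 45.093 = 39.353
Second term = 0.0018 * 1857.08 = 3.3427
m = 42.696 kg/s

42.696 kg/s


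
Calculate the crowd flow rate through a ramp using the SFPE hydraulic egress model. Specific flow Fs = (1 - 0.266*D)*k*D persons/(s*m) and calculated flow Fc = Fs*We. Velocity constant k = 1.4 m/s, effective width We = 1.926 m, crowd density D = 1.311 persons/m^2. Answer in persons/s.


1 - 0.266*D = 1 - 0.266*1.311 = 0.65127
Fs = 0.65127 * 1.4 * 1.311 = 1.1953 persons/(s*m)
Fc = 1.1953 * 1.926 = 2.3022 persons/s

2.3022 persons/s


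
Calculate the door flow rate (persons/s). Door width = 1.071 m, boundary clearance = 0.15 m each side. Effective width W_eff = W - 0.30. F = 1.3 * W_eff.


W_eff = 1.071 - 0.30 = 0.771 m
F = 1.3 * 0.771 = 1.0023 persons/s

1.0023 persons/s


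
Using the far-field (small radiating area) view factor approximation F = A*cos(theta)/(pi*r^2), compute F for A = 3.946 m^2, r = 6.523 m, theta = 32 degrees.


cos(32 deg) = 0.84805
pi*r^2 = 133.67
F = 3.946 * 0.84805 / 133.67 = 0.025034

0.025034


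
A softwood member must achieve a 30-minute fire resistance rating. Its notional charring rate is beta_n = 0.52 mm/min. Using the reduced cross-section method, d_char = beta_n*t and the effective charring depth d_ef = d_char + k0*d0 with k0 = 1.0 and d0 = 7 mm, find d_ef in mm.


d_char = 0.52 * 30 = 15.6 mm
d_ef = 15.6 + 1.0*7 = 22.6 mm

22.6 mm


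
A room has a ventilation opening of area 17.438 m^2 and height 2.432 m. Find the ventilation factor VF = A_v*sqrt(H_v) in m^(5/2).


sqrt(H_v) = 1.5595
VF = 17.438 * 1.5595 = 27.194 m^(5/2)

27.194 m^(5/2)


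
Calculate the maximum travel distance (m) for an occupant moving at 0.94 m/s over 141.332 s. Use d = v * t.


d = 0.94 * 141.332 = 132.85 m

132.85 m


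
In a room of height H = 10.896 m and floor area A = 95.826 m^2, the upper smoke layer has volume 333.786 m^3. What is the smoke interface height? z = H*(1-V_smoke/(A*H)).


V/(A*H) = 0.31968
1 - 0.31968 = 0.68032
z = 10.896 * 0.68032 = 7.4127 m

7.4127 m


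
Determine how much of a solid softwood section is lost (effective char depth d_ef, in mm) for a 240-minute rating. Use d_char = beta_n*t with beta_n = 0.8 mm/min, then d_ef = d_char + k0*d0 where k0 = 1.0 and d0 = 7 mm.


d_char = 0.8 * 240 = 192 mm
d_ef = 192 + 1.0*7 = 199 mm

199 mm


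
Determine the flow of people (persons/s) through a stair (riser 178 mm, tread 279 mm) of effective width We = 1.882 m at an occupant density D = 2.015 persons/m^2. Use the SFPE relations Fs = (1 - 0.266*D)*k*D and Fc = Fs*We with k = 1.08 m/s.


1 - 0.266*D = 1 - 0.266*2.015 = 0.46401
Fs = 0.46401 * 1.08 * 2.015 = 1.0098 persons/(s*m)
Fc = 1.0098 * 1.882 = 1.9004 persons/s

1.9004 persons/s


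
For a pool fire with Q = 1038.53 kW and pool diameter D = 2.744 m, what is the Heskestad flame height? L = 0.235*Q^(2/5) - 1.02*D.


Q^(2/5) = 16.090
0.235 * Q^(2/5) = 3.7813
1.02 * D = 2.7989
L = 0.98237 m

0.98237 m


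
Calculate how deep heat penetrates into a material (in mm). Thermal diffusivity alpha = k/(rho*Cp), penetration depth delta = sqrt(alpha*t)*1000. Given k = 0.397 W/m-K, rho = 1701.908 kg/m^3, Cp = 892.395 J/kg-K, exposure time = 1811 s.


alpha = 0.397 / (1701.908 * 892.395) = 2.6140e-07 m^2/s
alpha * t = 0.00047339
delta = sqrt(0.00047339) * 1000 = 21.757 mm

21.757 mm


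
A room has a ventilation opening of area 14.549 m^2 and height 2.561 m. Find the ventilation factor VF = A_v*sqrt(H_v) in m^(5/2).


sqrt(H_v) = 1.6003
VF = 14.549 * 1.6003 = 23.283 m^(5/2)

23.283 m^(5/2)


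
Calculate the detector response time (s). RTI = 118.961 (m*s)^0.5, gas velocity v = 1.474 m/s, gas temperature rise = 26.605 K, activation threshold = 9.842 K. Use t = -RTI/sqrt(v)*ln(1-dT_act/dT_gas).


dT_act/dT_gas = 0.36993
ln(1 - 0.36993) = -0.46193
t = -118.961 / sqrt(1.474) * -0.46193 = 45.261 s

45.261 s


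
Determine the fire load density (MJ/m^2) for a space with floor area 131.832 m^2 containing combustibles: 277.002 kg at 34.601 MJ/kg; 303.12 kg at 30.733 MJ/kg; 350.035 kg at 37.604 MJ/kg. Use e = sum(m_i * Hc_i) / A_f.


Total energy = 277.002*34.601 + 303.12*30.733 + 350.035*37.604
= 9584.546 + 9315.787 + 13162.72
= 32063.05 MJ
e = 32063.05 / 131.832 = 243.21 MJ/m^2

243.21 MJ/m^2
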